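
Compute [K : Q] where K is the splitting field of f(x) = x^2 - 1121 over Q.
[K : Q] = 2

f(x) = x^2 - 1121 factors as (x - √1121)(x + √1121). The splitting field is K = Q(√1121). Since 1121 is squarefree and > 1, it is not a perfect square, so x^2 - 1121 is irreducible over Q and [Q(√1121) : Q] = 2. Hence [K : Q] = 2.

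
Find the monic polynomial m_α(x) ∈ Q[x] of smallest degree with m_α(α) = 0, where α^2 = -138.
m_α(x) = x^2 + 138

α satisfies α^2 + 138 = 0, so x^2 + 138 annihilates α. Since d = -138 is squarefree and ≠ 1, it is not a perfect square in Q, so x^2 + 138 has no rational root and is therefore irreducible over Q (a degree-2 polynomial over a field is irreducible iff it has no root). Hence m_α(x) = x^2 + 138.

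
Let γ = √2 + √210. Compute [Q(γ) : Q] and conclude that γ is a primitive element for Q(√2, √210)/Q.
[Q(γ) : Q] = 4 (equivalently, Q(γ) = Q(√2, √210))

Obviously Q(γ) ⊆ Q(√2, √210), and [Q(√2, √210):Q] = 4 (since 2, 210 are distinct squarefree integers > 1 with 420 not a perfect square). To show equality we compute the minimal polynomial of γ. From γ = √2 + √210: γ^2 = 2 + 2√(420) + 210 = 212 + 2√(420), so γ^2 - 212 = 2√(420); squaring, (γ^2 - 212)^2 = 4·420, i.e. γ^4 - 424γ^2 + 44944 - 1680 = 0, i.e. γ^4 - 424γ^2 + 43264 = 0. So γ is a root of x^4 - 424x^2 + 43264. This polynomial is irreducible over Q: it has no rational root (each ±√2 ± √210 is irrational), and any factorization into two quadratics over Q would force √(420) ∈ Q (pairing opposite roots) or √2, √210 ∈ Q (other pairings), all impossible. Hence [Q(γ):Q] = 4 = [Q(√2, √210):Q], so Q(γ) = Q(√2, √210).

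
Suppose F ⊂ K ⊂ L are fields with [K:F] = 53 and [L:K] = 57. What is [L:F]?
[L:F] = 3021

The tower law says that for any tower of field extensions F ⊂ K ⊂ L with finite degrees, [L:F] = [L:K] · [K:F]. Here this gives [L:F] = 57 · 53 = 3021.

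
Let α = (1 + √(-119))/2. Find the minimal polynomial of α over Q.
m_α(x) = x^2 - x + 30

From 2α - 1 = √(-119), squaring gives (2α - 1)^2 = -119, i.e. 4α^2 - 4α + 1 = -119, so α^2 - α + (1 + 119)/4 = 0. Since -119 ≡ 1 (mod 4), (1 + 119)/4 = 30 ∈ Z. The polynomial x^2 - x + 30 has discriminant 1 - 4·(30) = -119, which is not a perfect square in Q (d = -119 is squarefree and ≠ 1), so x^2 - x + 30 is irreducible over Q. It is the minimal polynomial of α.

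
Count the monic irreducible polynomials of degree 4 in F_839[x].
There are 123876017580 monic irreducible polynomials of degree 4 over F_839

Each element of F_{839^4} that lies in no proper subfield is a root of exactly one monic irreducible of degree 4 over F_839, and each such polynomial has 4 distinct roots in F_{839^4}. By Möbius inversion the count is N_839(4) = (1/4) Σ_{d|4} μ(4/d) · 839^d = (1/4)(μ(4)·839^1 + μ(2)·839^2 + μ(1)·839^4) = 495504070320/4 = 123876017580.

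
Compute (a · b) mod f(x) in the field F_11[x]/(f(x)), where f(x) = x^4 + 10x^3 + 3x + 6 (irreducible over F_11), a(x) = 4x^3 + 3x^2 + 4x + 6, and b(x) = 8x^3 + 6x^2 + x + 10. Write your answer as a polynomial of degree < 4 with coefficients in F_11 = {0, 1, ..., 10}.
a · b ≡ 10x^3 + x^2 + 4 (mod f(x))

Multiply in F_11[x]: a(x)·b(x) = (4x^3 + 3x^2 + 4x + 6)·(8x^3 + 6x^2 + x + 10) = 10x^6 + 4x^5 + 10x^4 + 5x^3 + 4x^2 + 2x + 5. This has degree ≥ 4, so divide by f(x) over F_11: 10x^6 + 4x^5 + 10x^4 + 5x^3 + 4x^2 + 2x + 5 = (10x^2 + 3x + 2)·(x^4 + 10x^3 + 3x + 6) + (10x^3 + x^2 + 4). Hence a·b ≡ 10x^3 + x^2 + 4 (mod f). (F_11[x]/(f) is a field with 11^4 = 14641 elements since f is irreducible of degree 4.)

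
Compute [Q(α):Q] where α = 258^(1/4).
[Q(α):Q] = 4

α is a root of x^4 - 258. By Eisenstein's criterion at the prime p = 2 (which divides the constant term 258 but p^2 = 4 does not, since 258 is squarefree), x^4 - 258 is irreducible over Q. Hence [Q(α):Q] = 4.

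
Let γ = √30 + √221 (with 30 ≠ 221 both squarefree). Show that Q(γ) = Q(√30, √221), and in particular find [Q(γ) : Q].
[Q(γ) : Q] = 4 (equivalently, Q(γ) = Q(√30, √221))

Obviously Q(γ) ⊆ Q(√30, √221), and [Q(√30, √221):Q] = 4 (since 30, 221 are distinct squarefree integers > 1 with 6630 not a perfect square). To show equality we compute the minimal polynomial of γ. From γ = √30 + √221: γ^2 = 30 + 2√(6630) + 221 = 251 + 2√(6630), so γ^2 - 251 = 2√(6630); squaring, (γ^2 - 251)^2 = 4·6630, i.e. γ^4 - 502γ^2 + 63001 - 26520 = 0, i.e. γ^4 - 502γ^2 + 36481 = 0. So γ is a root of x^4 - 502x^2 + 36481. This polynomial is irreducible over Q: it has no rational root (each ±√30 ± √221 is irrational), and any factorization into two quadratics over Q would force √(6630) ∈ Q (pairing opposite roots) or √30, √221 ∈ Q (other pairings), all impossible. Hence [Q(γ):Q] = 4 = [Q(√30, √221):Q], so Q(γ) = Q(√30, √221).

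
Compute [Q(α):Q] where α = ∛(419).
[Q(α):Q] = 3

The minimal polynomial of α is x^3 - 419, irreducible over Q since 419 is not a perfect cube (so x^3 - 419 has no rational root). Hence [Q(α):Q] = deg(m_α) = 3.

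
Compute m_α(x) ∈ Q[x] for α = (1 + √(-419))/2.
m_α(x) = x^2 - x + 105

From 2α - 1 = √(-419), squaring gives (2α - 1)^2 = -419, i.e. 4α^2 - 4α + 1 = -419, so α^2 - α + (1 + 419)/4 = 0. Since -419 ≡ 1 (mod 4), (1 + 419)/4 = 105 ∈ Z. The polynomial x^2 - x + 105 has discriminant 1 - 4·(105) = -419, which is not a perfect square in Q (d = -419 is squarefree and ≠ 1), so x^2 - x + 105 is irreducible over Q. It is the minimal polynomial of α.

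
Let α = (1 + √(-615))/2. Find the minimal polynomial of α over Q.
m_α(x) = x^2 - x + 154

From 2α - 1 = √(-615), squaring gives (2α - 1)^2 = -615, i.e. 4α^2 - 4α + 1 = -615, so α^2 - α + (1 + 615)/4 = 0. Since -615 ≡ 1 (mod 4), (1 + 615)/4 = 154 ∈ Z. The polynomial x^2 - x + 154 has discriminant 1 - 4·(154) = -615, which is not a perfect square in Q (d = -615 is squarefree and ≠ 1), so x^2 - x + 154 is irreducible over Q. It is the minimal polynomial of α.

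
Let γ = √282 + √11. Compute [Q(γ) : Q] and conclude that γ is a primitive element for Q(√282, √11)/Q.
[Q(γ) : Q] = 4 (equivalently, Q(γ) = Q(√282, √11))

Obviously Q(γ) ⊆ Q(√282, √11), and [Q(√282, √11):Q] = 4 (since 282, 11 are distinct squarefree integers > 1 with 3102 not a perfect square). To show equality we compute the minimal polynomial of γ. From γ = √282 + √11: γ^2 = 282 + 2√(3102) + 11 = 293 + 2√(3102), so γ^2 - 293 = 2√(3102); squaring, (γ^2 - 293)^2 = 4·3102, i.e. γ^4 - 586γ^2 + 85849 - 12408 = 0, i.e. γ^4 - 586γ^2 + 73441 = 0. So γ is a root of x^4 - 586x^2 + 73441. This polynomial is irreducible over Q: it has no rational root (each ±√282 ± √11 is irrational), and any factorization into two quadratics over Q would force √(3102) ∈ Q (pairing opposite roots) or √282, √11 ∈ Q (other pairings), all impossible. Hence [Q(γ):Q] = 4 = [Q(√282, √11):Q], so Q(γ) = Q(√282, √11).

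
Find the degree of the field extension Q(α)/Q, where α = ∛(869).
[Q(α):Q] = 3

The minimal polynomial of α is x^3 - 869, irreducible over Q since 869 is not a perfect cube (so x^3 - 869 has no rational root). Hence [Q(α):Q] = deg(m_α) = 3.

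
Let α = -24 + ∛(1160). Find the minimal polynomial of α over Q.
m_α(x) = x^3 + 72x^2 + 1728x + 12664

Set β = α + 24 = ∛(1160), so β^3 = 1160. Then (α + 24)^3 - 1160 = 0, i.e. α is a root of g(x) = (x + 24)^3 - 1160 = x^3 + 72x^2 + 1728x + 12664. Since g(x) = h(x + 24) where h(x) = x^3 - 1160, and h is irreducible over Q (because 1160 is not a perfect cube, so h has no rational root, and a monic cubic with no rational root is irreducible), g is also irreducible (irreducibility is preserved under the substitution x → x + 24). Hence m_α(x) = x^3 + 72x^2 + 1728x + 12664.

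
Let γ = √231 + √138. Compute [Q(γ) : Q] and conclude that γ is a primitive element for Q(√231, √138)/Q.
[Q(γ) : Q] = 4 (equivalently, Q(γ) = Q(√231, √138))

Obviously Q(γ) ⊆ Q(√231, √138), and [Q(√231, √138):Q] = 4 (since 231, 138 are distinct squarefree integers > 1 with 31878 not a perfect square). To show equality we compute the minimal polynomial of γ. From γ = √231 + √138: γ^2 = 231 + 2√(31878) + 138 = 369 + 2√(31878), so γ^2 - 369 = 2√(31878); squaring, (γ^2 - 369)^2 = 4·31878, i.e. γ^4 - 738γ^2 + 136161 - 127512 = 0, i.e. γ^4 - 738γ^2 + 8649 = 0. So γ is a root of x^4 - 738x^2 + 8649. This polynomial is irreducible over Q: it has no rational root (each ±√231 ± √138 is irrational), and any factorization into two quadratics over Q would force √(31878) ∈ Q (pairing opposite roots) or √231, √138 ∈ Q (other pairings), all impossible. Hence [Q(γ):Q] = 4 = [Q(√231, √138):Q], so Q(γ) = Q(√231, √138).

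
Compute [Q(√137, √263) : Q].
[Q(√137, √263) : Q] = 4

[Q(√137):Q] = 2 (min poly x^2 - 137, irreducible since 137 is squarefree > 1). For the top step, suppose √263 ∈ Q(√137), say √263 = c + d√137 with c, d ∈ Q. Squaring: 263 = c^2 + 137d^2 + 2cd√137. Since √137 ∉ Q this forces 2cd = 0. If d = 0 then √263 = c ∈ Q, contradicting 263 squarefree > 1. If c = 0 then 263 = 137d^2, so 137·263 = (137d)^2 is a perfect square in Q — but 137·263 = 36031 is not a perfect square (since 137 and 263 are distinct squarefree integers). Contradiction. Hence √263 ∉ Q(√137), so x^2 - 263 stays irreducible over Q(√137) and [Q(√137, √263) : Q(√137)] = 2. By the tower law, [Q(√137, √263) : Q] = 2 · 2 = 4.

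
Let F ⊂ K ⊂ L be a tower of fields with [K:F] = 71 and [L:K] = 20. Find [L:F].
[L:F] = 1420

The tower law says that for any tower of field extensions F ⊂ K ⊂ L with finite degrees, [L:F] = [L:K] · [K:F]. Here this gives [L:F] = 20 · 71 = 1420.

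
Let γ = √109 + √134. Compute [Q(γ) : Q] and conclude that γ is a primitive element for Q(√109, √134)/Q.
[Q(γ) : Q] = 4 (equivalently, Q(γ) = Q(√109, √134))

Obviously Q(γ) ⊆ Q(√109, √134), and [Q(√109, √134):Q] = 4 (since 109, 134 are distinct squarefree integers > 1 with 14606 not a perfect square). To show equality we compute the minimal polynomial of γ. From γ = √109 + √134: γ^2 = 109 + 2√(14606) + 134 = 243 + 2√(14606), so γ^2 - 243 = 2√(14606); squaring, (γ^2 - 243)^2 = 4·14606, i.e. γ^4 - 486γ^2 + 59049 - 58424 = 0, i.e. γ^4 - 486γ^2 + 625 = 0. So γ is a root of x^4 - 486x^2 + 625. This polynomial is irreducible over Q: it has no rational root (each ±√109 ± √134 is irrational), and any factorization into two quadratics over Q would force √(14606) ∈ Q (pairing opposite roots) or √109, √134 ∈ Q (other pairings), all impossible. Hence [Q(γ):Q] = 4 = [Q(√109, √134):Q], so Q(γ) = Q(√109, √134).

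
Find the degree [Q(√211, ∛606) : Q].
[Q(√211, ∛606) : Q] = 6

Let L = Q(√211, ∛606). Since Q(√211) ⊂ L and [Q(√211):Q] = 2, the tower law gives 2 | [L:Q]. Likewise Q(∛606) ⊂ L with [Q(∛606):Q] = 3 (because 606 is not a perfect cube), so 3 | [L:Q]. As gcd(2,3) = 1, [L:Q] is divisible by 6. Conversely L is generated over Q by √211 and ∛606, so [L:Q] ≤ 2·3 = 6. Therefore [Q(√211, ∛606) : Q] = 6.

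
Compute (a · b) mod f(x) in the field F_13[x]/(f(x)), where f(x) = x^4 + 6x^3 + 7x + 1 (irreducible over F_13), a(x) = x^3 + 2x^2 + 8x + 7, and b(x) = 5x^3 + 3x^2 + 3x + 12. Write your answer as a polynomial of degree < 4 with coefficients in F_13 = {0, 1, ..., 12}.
a · b ≡ 7x^3 + x^2 + 11 (mod f(x))

Multiply in F_13[x]: a(x)·b(x) = (x^3 + 2x^2 + 8x + 7)·(5x^3 + 3x^2 + 3x + 12) = 5x^6 + 10x^4 + 12x^3 + 4x^2 + 6. This has degree ≥ 4, so divide by f(x) over F_13: 5x^6 + 10x^4 + 12x^3 + 4x^2 + 6 = (5x^2 + 9x + 8)·(x^4 + 6x^3 + 7x + 1) + (7x^3 + x^2 + 11). Hence a·b ≡ 7x^3 + x^2 + 11 (mod f). (F_13[x]/(f) is a field with 13^4 = 28561 elements since f is irreducible of degree 4.)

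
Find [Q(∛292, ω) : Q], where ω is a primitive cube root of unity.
[Q(∛292, ω) : Q] = 6

[Q(∛292):Q] = 3 (min poly x^3 - 292, irreducible since 292 is not a perfect cube). [Q(ω):Q] = 2 (min poly x^2 + x + 1). Since Q(∛292) ⊂ R and ω ∉ R, we have ω ∉ Q(∛292), so x^2 + x + 1 remains irreducible over Q(∛292) and [Q(∛292, ω) : Q(∛292)] = 2. By the tower law, [Q(∛292, ω) : Q] = 3 · 2 = 6. (In fact Q(∛292, ω) is the splitting field of x^3 - 292 over Q.)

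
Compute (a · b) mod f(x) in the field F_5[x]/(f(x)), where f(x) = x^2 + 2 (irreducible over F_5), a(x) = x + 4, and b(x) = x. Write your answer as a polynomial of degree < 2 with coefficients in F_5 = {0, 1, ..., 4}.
a · b ≡ 4x + 3 (mod f(x))

Multiply in F_5[x]: a(x)·b(x) = (x + 4)·(x) = x^2 + 4x. This has degree ≥ 2, so divide by f(x) over F_5: x^2 + 4x = (1)·(x^2 + 2) + (4x + 3). Hence a·b ≡ 4x + 3 (mod f). (F_5[x]/(f) is a field with 5^2 = 25 elements since f is irreducible of degree 2.)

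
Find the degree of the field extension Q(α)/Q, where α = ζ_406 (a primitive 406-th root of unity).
[Q(α):Q] = 168

The minimal polynomial of ζ_406 over Q is the 406-th cyclotomic polynomial Φ_406(x), which is irreducible over Q and has degree φ(406) = 168. Hence [Q(α):Q] = φ(406) = 168.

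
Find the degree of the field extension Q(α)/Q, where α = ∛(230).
[Q(α):Q] = 3

The minimal polynomial of α is x^3 - 230, irreducible over Q since 230 is not a perfect cube (so x^3 - 230 has no rational root). Hence [Q(α):Q] = deg(m_α) = 3.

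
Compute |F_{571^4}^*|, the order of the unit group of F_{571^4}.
|F_{571^4}^*| = 106302733680

F_{571^4} has 571^4 = 106302733681 elements; its multiplicative group consists of all nonzero elements, so |F_{571^4}^*| = 106302733681 - 1 = 106302733680. (It is cyclic since any finite subgroup of the multiplicative group of a field is cyclic.)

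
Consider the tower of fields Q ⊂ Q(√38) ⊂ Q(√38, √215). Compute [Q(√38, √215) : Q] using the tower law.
[Q(√38, √215) : Q] = 4

[Q(√38):Q] = 2 (min poly x^2 - 38, irreducible since 38 is squarefree > 1). For the top step, suppose √215 ∈ Q(√38), say √215 = c + d√38 with c, d ∈ Q. Squaring: 215 = c^2 + 38d^2 + 2cd√38. Since √38 ∉ Q this forces 2cd = 0. If d = 0 then √215 = c ∈ Q, contradicting 215 squarefree > 1. If c = 0 then 215 = 38d^2, so 38·215 = (38d)^2 is a perfect square in Q — but 38·215 = 8170 is not a perfect square (since 38 and 215 are distinct squarefree integers). Contradiction. Hence √215 ∉ Q(√38), so x^2 - 215 stays irreducible over Q(√38) and [Q(√38, √215) : Q(√38)] = 2. By the tower law, [Q(√38, √215) : Q] = 2 · 2 = 4.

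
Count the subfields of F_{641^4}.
F_{641^4} has 3 subfields

The subfields of F_{p^n} are exactly the fields F_{p^d} for d | n (each is the fixed field of the unique index-d subgroup of Gal(F_{p^n}/F_p) ≅ Z/nZ). The divisors of n = 4 are {1, 2, 4}, giving 3 subfields: F_{641^1}, F_{641^2}, F_{641^4}.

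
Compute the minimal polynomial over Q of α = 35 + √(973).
m_α(x) = x^2 - 70x + 252

From α - 35 = √(973), squaring gives (α - 35)^2 = 973, i.e. α^2 - 70α + 1225 = 973, so α^2 - 70α + 252 = 0. The discriminant of x^2 - 70x + 252 is (-70)^2 - 4·(252) = 4900 - 1008 = 3892, and 4·(973) is not a perfect square in Q since 973 is squarefree and ≠ 1. Hence x^2 - 70x + 252 is irreducible over Q and is the minimal polynomial of α.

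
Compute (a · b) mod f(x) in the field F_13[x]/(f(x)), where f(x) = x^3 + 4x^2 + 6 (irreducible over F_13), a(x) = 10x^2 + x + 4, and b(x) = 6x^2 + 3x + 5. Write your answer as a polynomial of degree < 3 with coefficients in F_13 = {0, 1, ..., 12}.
a · b ≡ 9x^2 + 8x + 9 (mod f(x))

Multiply in F_13[x]: a(x)·b(x) = (10x^2 + x + 4)·(6x^2 + 3x + 5) = 8x^4 + 10x^3 + 12x^2 + 4x + 7. This has degree ≥ 3, so divide by f(x) over F_13: 8x^4 + 10x^3 + 12x^2 + 4x + 7 = (8x + 4)·(x^3 + 4x^2 + 6) + (9x^2 + 8x + 9). Hence a·b ≡ 9x^2 + 8x + 9 (mod f). (F_13[x]/(f) is a field with 13^3 = 2197 elements since f is irreducible of degree 3.)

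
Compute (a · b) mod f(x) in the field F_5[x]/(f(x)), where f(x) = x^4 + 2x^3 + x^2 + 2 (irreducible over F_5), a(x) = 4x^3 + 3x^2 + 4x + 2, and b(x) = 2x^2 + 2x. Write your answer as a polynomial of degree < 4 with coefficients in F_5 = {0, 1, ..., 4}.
a · b ≡ 4x^2 + 3x + 4 (mod f(x))

Multiply in F_5[x]: a(x)·b(x) = (4x^3 + 3x^2 + 4x + 2)·(2x^2 + 2x) = 3x^5 + 4x^4 + 4x^3 + 2x^2 + 4x. This has degree ≥ 4, so divide by f(x) over F_5: 3x^5 + 4x^4 + 4x^3 + 2x^2 + 4x = (3x + 3)·(x^4 + 2x^3 + x^2 + 2) + (4x^2 + 3x + 4). Hence a·b ≡ 4x^2 + 3x + 4 (mod f). (F_5[x]/(f) is a field with 5^4 = 625 elements since f is irreducible of degree 4.)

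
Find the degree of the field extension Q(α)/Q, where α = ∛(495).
[Q(α):Q] = 3

The minimal polynomial of α is x^3 - 495, irreducible over Q since 495 is not a perfect cube (so x^3 - 495 has no rational root). Hence [Q(α):Q] = deg(m_α) = 3.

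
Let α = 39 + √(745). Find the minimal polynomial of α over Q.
m_α(x) = x^2 - 78x + 776

From α - 39 = √(745), squaring gives (α - 39)^2 = 745, i.e. α^2 - 78α + 1521 = 745, so α^2 - 78α + 776 = 0. The discriminant of x^2 - 78x + 776 is (-78)^2 - 4·(776) = 6084 - 3104 = 2980, and 4·(745) is not a perfect square in Q since 745 is squarefree and ≠ 1. Hence x^2 - 78x + 776 is irreducible over Q and is the minimal polynomial of α.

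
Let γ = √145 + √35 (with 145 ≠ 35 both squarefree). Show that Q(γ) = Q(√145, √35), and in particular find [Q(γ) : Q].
[Q(γ) : Q] = 4 (equivalently, Q(γ) = Q(√145, √35))

Obviously Q(γ) ⊆ Q(√145, √35), and [Q(√145, √35):Q] = 4 (since 145, 35 are distinct squarefree integers > 1 with 5075 not a perfect square). To show equality we compute the minimal polynomial of γ. From γ = √145 + √35: γ^2 = 145 + 2√(5075) + 35 = 180 + 2√(5075), so γ^2 - 180 = 2√(5075); squaring, (γ^2 - 180)^2 = 4·5075, i.e. γ^4 - 360γ^2 + 32400 - 20300 = 0, i.e. γ^4 - 360γ^2 + 12100 = 0. So γ is a root of x^4 - 360x^2 + 12100. This polynomial is irreducible over Q: it has no rational root (each ±√145 ± √35 is irrational), and any factorization into two quadratics over Q would force √(5075) ∈ Q (pairing opposite roots) or √145, √35 ∈ Q (other pairings), all impossible. Hence [Q(γ):Q] = 4 = [Q(√145, √35):Q], so Q(γ) = Q(√145, √35).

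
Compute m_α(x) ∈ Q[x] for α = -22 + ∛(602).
m_α(x) = x^3 + 66x^2 + 1452x + 10046

Set β = α + 22 = ∛(602), so β^3 = 602. Then (α + 22)^3 - 602 = 0, i.e. α is a root of g(x) = (x + 22)^3 - 602 = x^3 + 66x^2 + 1452x + 10046. Since g(x) = h(x + 22) where h(x) = x^3 - 602, and h is irreducible over Q (because 602 is not a perfect cube, so h has no rational root, and a monic cubic with no rational root is irreducible), g is also irreducible (irreducibility is preserved under the substitution x → x + 22). Hence m_α(x) = x^3 + 66x^2 + 1452x + 10046.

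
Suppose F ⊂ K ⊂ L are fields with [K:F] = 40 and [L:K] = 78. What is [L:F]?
[L:F] = 3120

The tower law says that for any tower of field extensions F ⊂ K ⊂ L with finite degrees, [L:F] = [L:K] · [K:F]. Here this gives [L:F] = 78 · 40 = 3120.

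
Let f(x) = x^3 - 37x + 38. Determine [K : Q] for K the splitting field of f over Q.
[K : Q] = 6

By the rational root test, any rational root of the monic integer polynomial f(x) = x^3 - 37x + 38 must be an integer dividing the constant term 38, i.e. one of ±{1, 2, 19, 38}. Evaluating: f(1) = 2, f(-1) = 74, f(2) = -28, f(-2) = 104, f(19) = 6194, f(-19) = -6118, f(38) = 53504, f(-38) = -53428; none is 0, so f has no rational root and is therefore irreducible over Q (a cubic with no linear factor over a field is irreducible). For an irreducible cubic, the Galois group is A_3 or S_3 according as the discriminant disc(f) = -4a^3 - 27b^2 = -4·(-37)^3 - 27·(38)^2 = 163624 is or is not a square in Q. Here disc(f) = 163624 is not a perfect square in Q, so the Galois group of f over Q is not contained in A_3 and must be all of S_3. The splitting field has degree |S_3| = 6 over Q, so [K : Q] = 6.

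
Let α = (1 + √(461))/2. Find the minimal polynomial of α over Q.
m_α(x) = x^2 - x - 115

From 2α - 1 = √(461), squaring gives (2α - 1)^2 = 461, i.e. 4α^2 - 4α + 1 = 461, so α^2 - α + (1 - 461)/4 = 0. Since 461 ≡ 1 (mod 4), (1 - 461)/4 = -115 ∈ Z. The polynomial x^2 - x - 115 has discriminant 1 - 4·(-115) = 461, which is not a perfect square in Q (d = 461 is squarefree and ≠ 1), so x^2 - x - 115 is irreducible over Q. It is the minimal polynomial of α.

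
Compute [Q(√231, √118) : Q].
[Q(√231, √118) : Q] = 4

[Q(√231):Q] = 2 (min poly x^2 - 231, irreducible since 231 is squarefree > 1). For the top step, suppose √118 ∈ Q(√231), say √118 = c + d√231 with c, d ∈ Q. Squaring: 118 = c^2 + 231d^2 + 2cd√231. Since √231 ∉ Q this forces 2cd = 0. If d = 0 then √118 = c ∈ Q, contradicting 118 squarefree > 1. If c = 0 then 118 = 231d^2, so 231·118 = (231d)^2 is a perfect square in Q — but 231·118 = 27258 is not a perfect square (since 231 and 118 are distinct squarefree integers). Contradiction. Hence √118 ∉ Q(√231), so x^2 - 118 stays irreducible over Q(√231) and [Q(√231, √118) : Q(√231)] = 2. By the tower law, [Q(√231, √118) : Q] = 2 · 2 = 4.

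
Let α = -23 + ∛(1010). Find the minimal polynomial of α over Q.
m_α(x) = x^3 + 69x^2 + 1587x + 11157

Set β = α + 23 = ∛(1010), so β^3 = 1010. Then (α + 23)^3 - 1010 = 0, i.e. α is a root of g(x) = (x + 23)^3 - 1010 = x^3 + 69x^2 + 1587x + 11157. Since g(x) = h(x + 23) where h(x) = x^3 - 1010, and h is irreducible over Q (because 1010 is not a perfect cube, so h has no rational root, and a monic cubic with no rational root is irreducible), g is also irreducible (irreducibility is preserved under the substitution x → x + 23). Hence m_α(x) = x^3 + 69x^2 + 1587x + 11157.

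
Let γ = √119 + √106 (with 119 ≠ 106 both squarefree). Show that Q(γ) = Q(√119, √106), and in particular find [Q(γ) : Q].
[Q(γ) : Q] = 4 (equivalently, Q(γ) = Q(√119, √106))

Obviously Q(γ) ⊆ Q(√119, √106), and [Q(√119, √106):Q] = 4 (since 119, 106 are distinct squarefree integers > 1 with 12614 not a perfect square). To show equality we compute the minimal polynomial of γ. From γ = √119 + √106: γ^2 = 119 + 2√(12614) + 106 = 225 + 2√(12614), so γ^2 - 225 = 2√(12614); squaring, (γ^2 - 225)^2 = 4·12614, i.e. γ^4 - 450γ^2 + 50625 - 50456 = 0, i.e. γ^4 - 450γ^2 + 169 = 0. So γ is a root of x^4 - 450x^2 + 169. This polynomial is irreducible over Q: it has no rational root (each ±√119 ± √106 is irrational), and any factorization into two quadratics over Q would force √(12614) ∈ Q (pairing opposite roots) or √119, √106 ∈ Q (other pairings), all impossible. Hence [Q(γ):Q] = 4 = [Q(√119, √106):Q], so Q(γ) = Q(√119, √106).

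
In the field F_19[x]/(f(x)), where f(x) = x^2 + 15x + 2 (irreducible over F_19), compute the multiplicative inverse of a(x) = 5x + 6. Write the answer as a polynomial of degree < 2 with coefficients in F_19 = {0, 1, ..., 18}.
a(x)^(-1) ≡ 8x + 4 (mod f(x))

Since f is irreducible over F_19, F_19[x]/(f) is a field and a(x) ≠ 0 has an inverse. Apply the extended Euclidean algorithm to f(x) and a(x) in F_19[x]: f(x) = (4x + 2)·a(x) + (9). The last nonzero remainder is the constant 9 = gcd(f, a) in F_19. Back-substituting through the division chain expresses 9 = s(x)·a(x) + t(x)·f(x) with s(x) ≡ 15x + 17 (mod f), so (15x + 17)·a(x) ≡ 9 (mod f). Multiplying by 9^(-1) ≡ 17 in F_19 gives a(x)^(-1) ≡ 17·(15x + 17) ≡ 8x + 4 (mod f). Check: (5x + 6)·(8x + 4) = 2x^2 + 11x + 5 ≡ 1 (mod x^2 + 15x + 2).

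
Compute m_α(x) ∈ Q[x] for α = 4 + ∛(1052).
m_α(x) = x^3 - 12x^2 + 48x - 1116

Set β = α - 4 = ∛(1052), so β^3 = 1052. Then (α - 4)^3 - 1052 = 0, i.e. α is a root of g(x) = (x - 4)^3 - 1052 = x^3 - 12x^2 + 48x - 1116. Since g(x) = h(x - 4) where h(x) = x^3 - 1052, and h is irreducible over Q (because 1052 is not a perfect cube, so h has no rational root, and a monic cubic with no rational root is irreducible), g is also irreducible (irreducibility is preserved under the substitution x → x - 4). Hence m_α(x) = x^3 - 12x^2 + 48x - 1116.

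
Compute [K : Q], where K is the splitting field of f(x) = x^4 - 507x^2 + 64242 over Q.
[K : Q] = 4

Solving the quadratic in x^2: x^2 = (507 ± √(507^2 - 4·64242))/2 = (507 ± √81)/2 = (507 ± 9)/2, giving x^2 = 249 or x^2 = 258. So f(x) = (x^2 - 249)(x^2 - 258) and the roots of f are ±√249, ±√258. Hence the splitting field is K = Q(√249, √258). Since 249 and 258 are distinct squarefree integers > 1, their product 64242 is not a perfect square, so √258 ∉ Q(√249). By the tower law [K:Q] = [Q(√249,√258):Q(√249)] · [Q(√249):Q] = 2 · 2 = 4.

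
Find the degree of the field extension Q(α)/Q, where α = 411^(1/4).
[Q(α):Q] = 4

α is a root of x^4 - 411. By Eisenstein's criterion at the prime p = 3 (which divides the constant term 411 but p^2 = 9 does not, since 411 is squarefree), x^4 - 411 is irreducible over Q. Hence [Q(α):Q] = 4.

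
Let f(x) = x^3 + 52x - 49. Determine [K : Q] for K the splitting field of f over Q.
[K : Q] = 6

By the rational root test, any rational root of the monic integer polynomial f(x) = x^3 + 52x - 49 must be an integer dividing the constant term -49, i.e. one of ±{1, 7, 49}. Evaluating: f(1) = 4, f(-1) = -102, f(7) = 658, f(-7) = -756, f(49) = 120148, f(-49) = -120246; none is 0, so f has no rational root and is therefore irreducible over Q (a cubic with no linear factor over a field is irreducible). For an irreducible cubic, the Galois group is A_3 or S_3 according as the discriminant disc(f) = -4a^3 - 27b^2 = -4·(52)^3 - 27·(-49)^2 = -627259 is or is not a square in Q. Here disc(f) = -627259 is not a perfect square in Q, so the Galois group of f over Q is not contained in A_3 and must be all of S_3. The splitting field has degree |S_3| = 6 over Q, so [K : Q] = 6.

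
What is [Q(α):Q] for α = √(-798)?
[Q(α):Q] = 2

[Q(α):Q] equals the degree of the minimal polynomial of α. Here α^2 = -798 and x^2 + 798 is irreducible (d = -798 is squarefree, ≠ 1, hence not a square), so deg(m_α) = 2. Thus [Q(α):Q] = 2.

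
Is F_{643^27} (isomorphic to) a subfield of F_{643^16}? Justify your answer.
No: F_{643^27} is not a subfield of F_{643^16}

F_{p^m} embeds in F_{p^n} iff m | n. Here 27 ∤ 16 (since 16 = 0·27 + 16 with remainder 16 ≠ 0), so F_{643^27} is not a subfield of F_{643^16}. Equivalently: if it were, the tower law would give 27 = [F_{643^27}:F_643] dividing [F_{643^16}:F_643] = 16, contradiction.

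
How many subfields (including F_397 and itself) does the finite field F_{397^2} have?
F_{397^2} has 2 subfields

The subfields of F_{p^n} are exactly the fields F_{p^d} for d | n (each is the fixed field of the unique index-d subgroup of Gal(F_{p^n}/F_p) ≅ Z/nZ). The divisors of n = 2 are {1, 2}, giving 2 subfields: F_{397^1}, F_{397^2}.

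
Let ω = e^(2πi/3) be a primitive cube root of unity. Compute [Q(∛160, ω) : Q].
[Q(∛160, ω) : Q] = 6

[Q(∛160):Q] = 3 (min poly x^3 - 160, irreducible since 160 is not a perfect cube). [Q(ω):Q] = 2 (min poly x^2 + x + 1). Since Q(∛160) ⊂ R and ω ∉ R, we have ω ∉ Q(∛160), so x^2 + x + 1 remains irreducible over Q(∛160) and [Q(∛160, ω) : Q(∛160)] = 2. By the tower law, [Q(∛160, ω) : Q] = 3 · 2 = 6. (In fact Q(∛160, ω) is the splitting field of x^3 - 160 over Q.)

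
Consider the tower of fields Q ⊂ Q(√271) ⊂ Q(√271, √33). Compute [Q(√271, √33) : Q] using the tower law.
[Q(√271, √33) : Q] = 4

[Q(√271):Q] = 2 (min poly x^2 - 271, irreducible since 271 is squarefree > 1). For the top step, suppose √33 ∈ Q(√271), say √33 = c + d√271 with c, d ∈ Q. Squaring: 33 = c^2 + 271d^2 + 2cd√271. Since √271 ∉ Q this forces 2cd = 0. If d = 0 then √33 = c ∈ Q, contradicting 33 squarefree > 1. If c = 0 then 33 = 271d^2, so 271·33 = (271d)^2 is a perfect square in Q — but 271·33 = 8943 is not a perfect square (since 271 and 33 are distinct squarefree integers). Contradiction. Hence √33 ∉ Q(√271), so x^2 - 33 stays irreducible over Q(√271) and [Q(√271, √33) : Q(√271)] = 2. By the tower law, [Q(√271, √33) : Q] = 2 · 2 = 4.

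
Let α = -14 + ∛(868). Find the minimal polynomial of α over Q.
m_α(x) = x^3 + 42x^2 + 588x + 1876

Set β = α + 14 = ∛(868), so β^3 = 868. Then (α + 14)^3 - 868 = 0, i.e. α is a root of g(x) = (x + 14)^3 - 868 = x^3 + 42x^2 + 588x + 1876. Since g(x) = h(x + 14) where h(x) = x^3 - 868, and h is irreducible over Q (because 868 is not a perfect cube, so h has no rational root, and a monic cubic with no rational root is irreducible), g is also irreducible (irreducibility is preserved under the substitution x → x + 14). Hence m_α(x) = x^3 + 42x^2 + 588x + 1876.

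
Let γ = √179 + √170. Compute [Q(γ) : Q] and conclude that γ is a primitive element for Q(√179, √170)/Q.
[Q(γ) : Q] = 4 (equivalently, Q(γ) = Q(√179, √170))

Obviously Q(γ) ⊆ Q(√179, √170), and [Q(√179, √170):Q] = 4 (since 179, 170 are distinct squarefree integers > 1 with 30430 not a perfect square). To show equality we compute the minimal polynomial of γ. From γ = √179 + √170: γ^2 = 179 + 2√(30430) + 170 = 349 + 2√(30430), so γ^2 - 349 = 2√(30430); squaring, (γ^2 - 349)^2 = 4·30430, i.e. γ^4 - 698γ^2 + 121801 - 121720 = 0, i.e. γ^4 - 698γ^2 + 81 = 0. So γ is a root of x^4 - 698x^2 + 81. This polynomial is irreducible over Q: it has no rational root (each ±√179 ± √170 is irrational), and any factorization into two quadratics over Q would force √(30430) ∈ Q (pairing opposite roots) or √179, √170 ∈ Q (other pairings), all impossible. Hence [Q(γ):Q] = 4 = [Q(√179, √170):Q], so Q(γ) = Q(√179, √170).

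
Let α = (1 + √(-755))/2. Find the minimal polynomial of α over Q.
m_α(x) = x^2 - x + 189

From 2α - 1 = √(-755), squaring gives (2α - 1)^2 = -755, i.e. 4α^2 - 4α + 1 = -755, so α^2 - α + (1 + 755)/4 = 0. Since -755 ≡ 1 (mod 4), (1 + 755)/4 = 189 ∈ Z. The polynomial x^2 - x + 189 has discriminant 1 - 4·(189) = -755, which is not a perfect square in Q (d = -755 is squarefree and ≠ 1), so x^2 - x + 189 is irreducible over Q. It is the minimal polynomial of α.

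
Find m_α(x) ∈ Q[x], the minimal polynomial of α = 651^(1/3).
m_α(x) = x^3 - 651

α satisfies α^3 = 651, so x^3 - 651 annihilates α. By the rational root test, a rational root p/q (in lowest terms) of x^3 - 651 would satisfy p^3 = 651 q^3, forcing q = 1 and p^3 = 651; but 651 is not a perfect cube, contradiction. A monic cubic over Q with no rational root is irreducible (any nontrivial factorization would include a linear factor). Hence x^3 - 651 is the minimal polynomial of α, and in particular [Q(α):Q] = 3.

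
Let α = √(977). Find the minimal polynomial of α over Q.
m_α(x) = x^2 - 977

α satisfies α^2 - 977 = 0, so x^2 - 977 annihilates α. Since d = 977 is squarefree and ≠ 1, it is not a perfect square in Q, so x^2 - 977 has no rational root and is therefore irreducible over Q (a degree-2 polynomial over a field is irreducible iff it has no root). Hence m_α(x) = x^2 - 977.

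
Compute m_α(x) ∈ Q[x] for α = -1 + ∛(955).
m_α(x) = x^3 + 3x^2 + 3x - 954

Set β = α + 1 = ∛(955), so β^3 = 955. Then (α + 1)^3 - 955 = 0, i.e. α is a root of g(x) = (x + 1)^3 - 955 = x^3 + 3x^2 + 3x - 954. Since g(x) = h(x + 1) where h(x) = x^3 - 955, and h is irreducible over Q (because 955 is not a perfect cube, so h has no rational root, and a monic cubic with no rational root is irreducible), g is also irreducible (irreducibility is preserved under the substitution x → x + 1). Hence m_α(x) = x^3 + 3x^2 + 3x - 954.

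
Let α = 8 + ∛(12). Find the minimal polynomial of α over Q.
m_α(x) = x^3 - 24x^2 + 192x - 524

Set β = α - 8 = ∛(12), so β^3 = 12. Then (α - 8)^3 - 12 = 0, i.e. α is a root of g(x) = (x - 8)^3 - 12 = x^3 - 24x^2 + 192x - 524. Since g(x) = h(x - 8) where h(x) = x^3 - 12, and h is irreducible over Q (because 12 is not a perfect cube, so h has no rational root, and a monic cubic with no rational root is irreducible), g is also irreducible (irreducibility is preserved under the substitution x → x - 8). Hence m_α(x) = x^3 - 24x^2 + 192x - 524.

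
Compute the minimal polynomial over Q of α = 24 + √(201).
m_α(x) = x^2 - 48x + 375

From α - 24 = √(201), squaring gives (α - 24)^2 = 201, i.e. α^2 - 48α + 576 = 201, so α^2 - 48α + 375 = 0. The discriminant of x^2 - 48x + 375 is (-48)^2 - 4·(375) = 2304 - 1500 = 804, and 4·(201) is not a perfect square in Q since 201 is squarefree and ≠ 1. Hence x^2 - 48x + 375 is irreducible over Q and is the minimal polynomial of α.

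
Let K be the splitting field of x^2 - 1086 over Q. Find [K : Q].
[K : Q] = 2

f(x) = x^2 - 1086 factors as (x - √1086)(x + √1086). The splitting field is K = Q(√1086). Since 1086 is squarefree and > 1, it is not a perfect square, so x^2 - 1086 is irreducible over Q and [Q(√1086) : Q] = 2. Hence [K : Q] = 2.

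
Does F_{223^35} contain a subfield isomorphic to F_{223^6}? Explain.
No: F_{223^6} is not a subfield of F_{223^35}

F_{p^m} embeds in F_{p^n} iff m | n. Here 6 ∤ 35 (since 35 = 5·6 + 5 with remainder 5 ≠ 0), so F_{223^6} is not a subfield of F_{223^35}. Equivalently: if it were, the tower law would give 6 = [F_{223^6}:F_223] dividing [F_{223^35}:F_223] = 35, contradiction.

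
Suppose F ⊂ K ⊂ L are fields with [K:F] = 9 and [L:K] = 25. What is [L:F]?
[L:F] = 225

The tower law says that for any tower of field extensions F ⊂ K ⊂ L with finite degrees, [L:F] = [L:K] · [K:F]. Here this gives [L:F] = 25 · 9 = 225.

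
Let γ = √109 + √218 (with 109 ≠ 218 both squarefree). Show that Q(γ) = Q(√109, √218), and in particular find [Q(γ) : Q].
[Q(γ) : Q] = 4 (equivalently, Q(γ) = Q(√109, √218))

Obviously Q(γ) ⊆ Q(√109, √218), and [Q(√109, √218):Q] = 4 (since 109, 218 are distinct squarefree integers > 1 with 23762 not a perfect square). To show equality we compute the minimal polynomial of γ. From γ = √109 + √218: γ^2 = 109 + 2√(23762) + 218 = 327 + 2√(23762), so γ^2 - 327 = 2√(23762); squaring, (γ^2 - 327)^2 = 4·23762, i.e. γ^4 - 654γ^2 + 106929 - 95048 = 0, i.e. γ^4 - 654γ^2 + 11881 = 0. So γ is a root of x^4 - 654x^2 + 11881. This polynomial is irreducible over Q: it has no rational root (each ±√109 ± √218 is irrational), and any factorization into two quadratics over Q would force √(23762) ∈ Q (pairing opposite roots) or √109, √218 ∈ Q (other pairings), all impossible. Hence [Q(γ):Q] = 4 = [Q(√109, √218):Q], so Q(γ) = Q(√109, √218).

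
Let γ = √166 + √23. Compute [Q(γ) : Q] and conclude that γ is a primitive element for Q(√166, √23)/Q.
[Q(γ) : Q] = 4 (equivalently, Q(γ) = Q(√166, √23))

Obviously Q(γ) ⊆ Q(√166, √23), and [Q(√166, √23):Q] = 4 (since 166, 23 are distinct squarefree integers > 1 with 3818 not a perfect square). To show equality we compute the minimal polynomial of γ. From γ = √166 + √23: γ^2 = 166 + 2√(3818) + 23 = 189 + 2√(3818), so γ^2 - 189 = 2√(3818); squaring, (γ^2 - 189)^2 = 4·3818, i.e. γ^4 - 378γ^2 + 35721 - 15272 = 0, i.e. γ^4 - 378γ^2 + 20449 = 0. So γ is a root of x^4 - 378x^2 + 20449. This polynomial is irreducible over Q: it has no rational root (each ±√166 ± √23 is irrational), and any factorization into two quadratics over Q would force √(3818) ∈ Q (pairing opposite roots) or √166, √23 ∈ Q (other pairings), all impossible. Hence [Q(γ):Q] = 4 = [Q(√166, √23):Q], so Q(γ) = Q(√166, √23).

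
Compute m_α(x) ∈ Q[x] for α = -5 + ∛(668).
m_α(x) = x^3 + 15x^2 + 75x - 543

Set β = α + 5 = ∛(668), so β^3 = 668. Then (α + 5)^3 - 668 = 0, i.e. α is a root of g(x) = (x + 5)^3 - 668 = x^3 + 15x^2 + 75x - 543. Since g(x) = h(x + 5) where h(x) = x^3 - 668, and h is irreducible over Q (because 668 is not a perfect cube, so h has no rational root, and a monic cubic with no rational root is irreducible), g is also irreducible (irreducibility is preserved under the substitution x → x + 5). Hence m_α(x) = x^3 + 15x^2 + 75x - 543.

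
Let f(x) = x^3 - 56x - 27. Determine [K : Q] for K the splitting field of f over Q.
[K : Q] = 6

By the rational root test, any rational root of the monic integer polynomial f(x) = x^3 - 56x - 27 must be an integer dividing the constant term -27, i.e. one of ±{1, 3, 9, 27}. Evaluating: f(1) = -82, f(-1) = 28, f(3) = -168, f(-3) = 114, f(9) = 198, f(-9) = -252, f(27) = 18144, f(-27) = -18198; none is 0, so f has no rational root and is therefore irreducible over Q (a cubic with no linear factor over a field is irreducible). For an irreducible cubic, the Galois group is A_3 or S_3 according as the discriminant disc(f) = -4a^3 - 27b^2 = -4·(-56)^3 - 27·(-27)^2 = 682781 is or is not a square in Q. Here disc(f) = 682781 is not a perfect square in Q, so the Galois group of f over Q is not contained in A_3 and must be all of S_3. The splitting field has degree |S_3| = 6 over Q, so [K : Q] = 6.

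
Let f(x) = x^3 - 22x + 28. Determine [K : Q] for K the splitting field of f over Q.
[K : Q] = 6

By the rational root test, any rational root of the monic integer polynomial f(x) = x^3 - 22x + 28 must be an integer dividing the constant term 28, i.e. one of ±{1, 2, 4, 7, 14, 28}. Evaluating: f(1) = 7, f(-1) = 49, f(2) = -8, f(-2) = 64, f(4) = 4, f(-4) = 52, f(7) = 217, f(-7) = -161, f(14) = 2464, f(-14) = -2408, f(28) = 21364, f(-28) = -21308; none is 0, so f has no rational root and is therefore irreducible over Q (a cubic with no linear factor over a field is irreducible). For an irreducible cubic, the Galois group is A_3 or S_3 according as the discriminant disc(f) = -4a^3 - 27b^2 = -4·(-22)^3 - 27·(28)^2 = 21424 is or is not a square in Q. Here disc(f) = 21424 is not a perfect square in Q, so the Galois group of f over Q is not contained in A_3 and must be all of S_3. The splitting field has degree |S_3| = 6 over Q, so [K : Q] = 6.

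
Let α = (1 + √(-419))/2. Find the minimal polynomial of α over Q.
m_α(x) = x^2 - x + 105

From 2α - 1 = √(-419), squaring gives (2α - 1)^2 = -419, i.e. 4α^2 - 4α + 1 = -419, so α^2 - α + (1 + 419)/4 = 0. Since -419 ≡ 1 (mod 4), (1 + 419)/4 = 105 ∈ Z. The polynomial x^2 - x + 105 has discriminant 1 - 4·(105) = -419, which is not a perfect square in Q (d = -419 is squarefree and ≠ 1), so x^2 - x + 105 is irreducible over Q. It is the minimal polynomial of α.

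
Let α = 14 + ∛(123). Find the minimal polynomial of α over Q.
m_α(x) = x^3 - 42x^2 + 588x - 2867

Set β = α - 14 = ∛(123), so β^3 = 123. Then (α - 14)^3 - 123 = 0, i.e. α is a root of g(x) = (x - 14)^3 - 123 = x^3 - 42x^2 + 588x - 2867. Since g(x) = h(x - 14) where h(x) = x^3 - 123, and h is irreducible over Q (because 123 is not a perfect cube, so h has no rational root, and a monic cubic with no rational root is irreducible), g is also irreducible (irreducibility is preserved under the substitution x → x - 14). Hence m_α(x) = x^3 - 42x^2 + 588x - 2867.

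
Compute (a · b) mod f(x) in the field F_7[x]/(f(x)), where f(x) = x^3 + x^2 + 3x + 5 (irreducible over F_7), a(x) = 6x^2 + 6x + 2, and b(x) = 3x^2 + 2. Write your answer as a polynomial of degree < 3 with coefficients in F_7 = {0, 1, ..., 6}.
a · b ≡ 6x^2 + 6x + 4 (mod f(x))

Multiply in F_7[x]: a(x)·b(x) = (6x^2 + 6x + 2)·(3x^2 + 2) = 4x^4 + 4x^3 + 4x^2 + 5x + 4. This has degree ≥ 3, so divide by f(x) over F_7: 4x^4 + 4x^3 + 4x^2 + 5x + 4 = (4x)·(x^3 + x^2 + 3x + 5) + (6x^2 + 6x + 4). Hence a·b ≡ 6x^2 + 6x + 4 (mod f). (F_7[x]/(f) is a field with 7^3 = 343 elements since f is irreducible of degree 3.)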